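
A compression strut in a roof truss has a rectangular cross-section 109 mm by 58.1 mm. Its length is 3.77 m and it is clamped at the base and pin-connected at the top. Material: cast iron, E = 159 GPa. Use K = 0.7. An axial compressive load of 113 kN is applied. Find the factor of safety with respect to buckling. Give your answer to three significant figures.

Buckling occurs about the weak axis: I_min = h·b³/12 with b = 58.1 mm (the shorter side).
I_min = 109×58.1³/12 = 1.781×10^6 mm⁴
I = 1.781×10^6 mm⁴ = 1.781×10^-6 m⁴
Effective length L_e = K·L = 0.7 × 3.77 = 2.639 m
P_cr = π²EI / L_e² = π² × 159×10⁹ × 1.781×10^-6 / 2.639² = 4.014×10^5 N
Factor of safety n = P_cr / P = 401.41 / 113 = 3.55

n ≈ 3.55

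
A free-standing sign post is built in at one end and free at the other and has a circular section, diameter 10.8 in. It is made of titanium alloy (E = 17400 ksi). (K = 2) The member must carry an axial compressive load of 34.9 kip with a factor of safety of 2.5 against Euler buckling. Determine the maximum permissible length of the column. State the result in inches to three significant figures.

I = πd⁴/64 = π×10.8⁴/64 = 667.8 in⁴
Required critical load P_cr = n·P = 2.5 × 34.9 = 87.25 kip = 8.725×10^4 lb
From P_cr = π²EI/(K·L)²:  L = (1/K)·√(π²EI/P_cr) = (1/2)·√(π²×1.74×10^7×667.8/8.725×10^4)
L = 573 in

L_max ≈ 573 in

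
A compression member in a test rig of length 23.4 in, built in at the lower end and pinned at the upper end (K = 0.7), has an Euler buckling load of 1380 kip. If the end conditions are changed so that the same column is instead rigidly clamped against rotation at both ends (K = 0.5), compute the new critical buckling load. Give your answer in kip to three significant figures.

P_cr ≈ 2700 kip

P_cr ∝ 1/K², so P_cr,new = P_cr,old × (K_old/K_new)² = 1380 × (0.7/0.5)²
= 1380 × 1.960 = 2700 kip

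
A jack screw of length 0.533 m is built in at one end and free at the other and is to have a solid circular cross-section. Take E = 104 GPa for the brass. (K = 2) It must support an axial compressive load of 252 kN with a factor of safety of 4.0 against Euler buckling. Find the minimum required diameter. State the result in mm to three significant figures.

Required P_cr = n·P = 4.0 × 252 = 1008 kN
L_e = K·L = 2 × 0.533 = 1.066 m
Required I = P_cr·L_e²/(π²E) = 1.008×10^6 × 1.066² / (π² × 1.04×10^11) = 1.116×10^-6 m⁴
I_req = 1.116×10^6 mm⁴
Solid circle: I = πd⁴/64  ⇒  d = (64I/π)^(1/4) = (64×1.116×10^6/π)^(1/4) = 69.1 mm

d ≈ 69.1 mm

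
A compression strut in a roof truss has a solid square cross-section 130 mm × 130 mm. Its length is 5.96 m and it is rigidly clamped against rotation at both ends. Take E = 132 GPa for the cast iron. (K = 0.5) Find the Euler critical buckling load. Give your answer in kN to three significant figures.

P_cr ≈ 3490 kN

I = a⁴/12 = 130⁴/12 = 2.380×10^7 mm⁴
I = 2.380×10^7 mm⁴ = 2.380×10^-5 m⁴
Effective length L_e = K·L = 0.5 × 5.96 = 2.980 m
P_cr = π²EI / L_e² = π² × 132×10⁹ × 2.380×10^-5 / 2.980² = 3.492×10^6 N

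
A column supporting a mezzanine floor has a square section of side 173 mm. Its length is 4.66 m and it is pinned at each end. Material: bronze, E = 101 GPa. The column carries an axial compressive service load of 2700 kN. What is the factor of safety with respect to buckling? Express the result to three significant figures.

n ≈ 1.27

I = a⁴/12 = 173⁴/12 = 7.465×10^7 mm⁴
I = 7.465×10^7 mm⁴ = 7.465×10^-5 m⁴
Effective length L_e = K·L = 1 × 4.66 = 4.660 m
P_cr = π²EI / L_e² = π² × 101×10⁹ × 7.465×10^-5 / 4.660² = 3.427×10^6 N
Factor of safety n = P_cr / P = 3426.5 / 2700 = 1.27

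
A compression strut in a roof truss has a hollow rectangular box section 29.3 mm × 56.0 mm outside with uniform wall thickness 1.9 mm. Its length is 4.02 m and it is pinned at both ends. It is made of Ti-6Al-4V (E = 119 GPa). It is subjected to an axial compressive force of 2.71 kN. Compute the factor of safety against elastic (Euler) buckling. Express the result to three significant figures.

n ≈ 1.21

Inner dimensions: h_i = 56.0 − 2×1.9 = 52.20 mm, b_i = 29.3 − 2×1.9 = 25.50 mm
Weak-axis I_min = (h_o·b_o³ − h_i·b_i³)/12 with b_o = 29.3, b_i = 25.50 mm (shorter outer/inner sides).
I_min = (56.0×29.3³ − 52.20×25.50³)/12 = 4.526×10^4 mm⁴
I = 4.526×10^4 mm⁴ = 4.526×10^-8 m⁴
Effective length L_e = K·L = 1 × 4.02 = 4.020 m
P_cr = π²EI / L_e² = π² × 119×10⁹ × 4.526×10^-8 / 4.020² = 3.289×10^3 N
Factor of safety n = P_cr / P = 3.2890 / 2.71 = 1.21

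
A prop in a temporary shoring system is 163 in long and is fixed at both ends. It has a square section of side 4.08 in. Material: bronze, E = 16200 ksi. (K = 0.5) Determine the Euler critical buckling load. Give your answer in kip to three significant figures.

I = a⁴/12 = 4.08⁴/12 = 23.09 in⁴
Effective length L_e = K·L = 0.5 × 163 = 81.50 in
P_cr = π²EI / L_e² = π² × 16200×10³ × 23.09 / 81.50² = 5.559×10^5 lb

P_cr ≈ 556 kip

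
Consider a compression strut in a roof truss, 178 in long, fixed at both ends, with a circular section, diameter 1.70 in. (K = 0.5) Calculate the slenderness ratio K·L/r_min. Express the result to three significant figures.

λ ≈ 209

I = πd⁴/64 = π×1.70⁴/64 = 0.4100 in⁴
A = 2.270 in²;  r_min = √(I/A) = √(0.4100/2.270) = 0.4250 in
L_e = K·L = 0.5 × 178 = 89.00 in
λ = L_e / r_min = 89.000 / 0.4250 = 209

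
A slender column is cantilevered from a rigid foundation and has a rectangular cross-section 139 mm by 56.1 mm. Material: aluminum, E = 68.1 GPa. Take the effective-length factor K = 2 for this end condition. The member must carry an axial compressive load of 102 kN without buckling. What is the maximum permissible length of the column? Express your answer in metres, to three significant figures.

L_max ≈ 1.84 m

Buckling occurs about the weak axis: I_min = h·b³/12 with b = 56.1 mm (the shorter side).
I_min = 139×56.1³/12 = 2.045×10^6 mm⁴
I = 2.045×10^-6 m⁴
At the buckling limit P_cr = P = 1.020×10^5 N
From P_cr = π²EI/(K·L)²:  L = (1/K)·√(π²EI/P_cr) = (1/2)·√(π²×6.81×10^10×2.045×10^-6/1.020×10^5)
L = 1.84 m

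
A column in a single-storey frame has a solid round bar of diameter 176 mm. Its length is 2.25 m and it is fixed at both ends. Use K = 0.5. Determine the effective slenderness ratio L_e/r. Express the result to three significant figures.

λ ≈ 25.6

I = πd⁴/64 = π×176⁴/64 = 4.710×10^7 mm⁴
A = 2.433×10^4 mm²;  r_min = √(I/A) = √(4.710×10^7/2.433×10^4) = 44.00 mm
L_e = K·L = 0.5 × 2.25 m = 1.125 m = 1125.0 mm
λ = L_e / r_min = 1125.0 / 44.00 = 25.6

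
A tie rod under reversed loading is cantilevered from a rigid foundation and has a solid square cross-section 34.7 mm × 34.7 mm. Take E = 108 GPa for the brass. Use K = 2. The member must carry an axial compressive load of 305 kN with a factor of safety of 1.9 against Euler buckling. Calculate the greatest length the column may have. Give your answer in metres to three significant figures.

L_max ≈ 0.236 m

I = a⁴/12 = 34.7⁴/12 = 1.208×10^5 mm⁴
I = 1.208×10^-7 m⁴
Required critical load P_cr = n·P = 1.9 × 305 = 579.5 kN = 5.795×10^5 N
From P_cr = π²EI/(K·L)²:  L = (1/K)·√(π²EI/P_cr) = (1/2)·√(π²×1.08×10^11×1.208×10^-7/5.795×10^5)
L = 0.236 m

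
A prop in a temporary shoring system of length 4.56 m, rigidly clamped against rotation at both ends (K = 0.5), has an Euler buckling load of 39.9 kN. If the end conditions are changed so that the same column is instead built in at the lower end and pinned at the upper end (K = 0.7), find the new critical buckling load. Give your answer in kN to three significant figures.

P_cr ∝ 1/K², so P_cr,new = P_cr,old × (K_old/K_new)² = 39.9 × (0.5/0.7)²
= 39.9 × 0.5102 = 20.4 kN

P_cr ≈ 20.4 kN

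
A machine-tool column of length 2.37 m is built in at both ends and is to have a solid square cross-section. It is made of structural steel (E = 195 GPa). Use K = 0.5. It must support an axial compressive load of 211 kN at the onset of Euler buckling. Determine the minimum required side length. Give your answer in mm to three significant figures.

L_e = K·L = 0.5 × 2.37 = 1.185 m
Required I = P_cr·L_e²/(π²E) = 2.110×10^5 × 1.185² / (π² × 1.95×10^11) = 1.540×10^-7 m⁴
I_req = 1.540×10^5 mm⁴
Solid square: I = a⁴/12  ⇒  a = (12I)^(1/4) = (12×1.540×10^5)^(1/4) = 36.9 mm

a ≈ 36.9 mm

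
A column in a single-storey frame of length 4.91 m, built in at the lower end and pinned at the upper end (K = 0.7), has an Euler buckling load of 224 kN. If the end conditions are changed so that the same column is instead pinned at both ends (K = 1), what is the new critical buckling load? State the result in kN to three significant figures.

P_cr ∝ 1/K², so P_cr,new = P_cr,old × (K_old/K_new)² = 224 × (0.7/1)²
= 224 × 0.4900 = 110 kN

P_cr ≈ 110 kN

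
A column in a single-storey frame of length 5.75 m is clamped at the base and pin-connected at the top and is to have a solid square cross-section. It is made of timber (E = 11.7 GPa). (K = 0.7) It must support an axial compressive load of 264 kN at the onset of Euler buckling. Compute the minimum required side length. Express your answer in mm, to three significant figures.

L_e = K·L = 0.7 × 5.75 = 4.025 m
Required I = P_cr·L_e²/(π²E) = 2.640×10^5 × 4.025² / (π² × 1.17×10^10) = 3.704×10^-5 m⁴
I_req = 3.704×10^7 mm⁴
Solid square: I = a⁴/12  ⇒  a = (12I)^(1/4) = (12×3.704×10^7)^(1/4) = 145 mm

a ≈ 145 mm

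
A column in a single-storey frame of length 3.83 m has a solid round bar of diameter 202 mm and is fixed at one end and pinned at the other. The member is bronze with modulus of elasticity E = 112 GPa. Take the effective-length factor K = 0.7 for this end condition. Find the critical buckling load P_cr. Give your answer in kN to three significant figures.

I = πd⁴/64 = π×202⁴/64 = 8.173×10^7 mm⁴
I = 8.173×10^7 mm⁴ = 8.173×10^-5 m⁴
Effective length L_e = K·L = 0.7 × 3.83 = 2.681 m
P_cr = π²EI / L_e² = π² × 112×10⁹ × 8.173×10^-5 / 2.681² = 1.257×10^7 N

P_cr ≈ 12600 kN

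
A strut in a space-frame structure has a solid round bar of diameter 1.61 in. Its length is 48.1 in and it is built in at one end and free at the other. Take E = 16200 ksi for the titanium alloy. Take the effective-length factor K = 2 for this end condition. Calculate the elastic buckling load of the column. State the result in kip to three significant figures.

P_cr ≈ 5.70 kip

I = πd⁴/64 = π×1.61⁴/64 = 0.3298 in⁴
Effective length L_e = K·L = 2 × 48.1 = 96.20 in
P_cr = π²EI / L_e² = π² × 16200×10³ × 0.3298 / 96.20² = 5.698×10^3 lb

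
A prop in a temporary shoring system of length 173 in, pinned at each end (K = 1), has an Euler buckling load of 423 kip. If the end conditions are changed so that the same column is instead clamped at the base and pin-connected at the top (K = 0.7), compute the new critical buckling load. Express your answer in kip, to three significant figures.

P_cr ≈ 863 kip

P_cr ∝ 1/K², so P_cr,new = P_cr,old × (K_old/K_new)² = 423 × (1/0.7)²
= 423 × 2.041 = 863 kip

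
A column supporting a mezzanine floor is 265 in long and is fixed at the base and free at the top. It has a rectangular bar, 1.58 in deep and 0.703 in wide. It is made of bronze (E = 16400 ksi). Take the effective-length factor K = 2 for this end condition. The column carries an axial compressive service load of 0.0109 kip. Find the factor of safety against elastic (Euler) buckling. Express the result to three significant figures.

Buckling occurs about the weak axis: I_min = h·b³/12 with b = 0.703 in (the shorter side).
I_min = 1.58×0.703³/12 = 4.574×10^-2 in⁴
Effective length L_e = K·L = 2 × 265 = 530.0 in
P_cr = π²EI / L_e² = π² × 16400×10³ × 4.574×10^-2 / 530.0² = 26.36 lb
Factor of safety n = P_cr / P = 0.026359 / 0.0109 = 2.42

n ≈ 2.42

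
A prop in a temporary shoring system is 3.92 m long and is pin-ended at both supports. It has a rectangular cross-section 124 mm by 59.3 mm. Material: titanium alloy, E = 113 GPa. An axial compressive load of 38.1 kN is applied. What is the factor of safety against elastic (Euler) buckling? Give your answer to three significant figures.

Buckling occurs about the weak axis: I_min = h·b³/12 with b = 59.3 mm (the shorter side).
I_min = 124×59.3³/12 = 2.155×10^6 mm⁴
I = 2.155×10^6 mm⁴ = 2.155×10^-6 m⁴
Effective length L_e = K·L = 1 × 3.92 = 3.920 m
P_cr = π²EI / L_e² = π² × 113×10⁹ × 2.155×10^-6 / 3.920² = 1.564×10^5 N
Factor of safety n = P_cr / P = 156.39 / 38.1 = 4.10

n ≈ 4.10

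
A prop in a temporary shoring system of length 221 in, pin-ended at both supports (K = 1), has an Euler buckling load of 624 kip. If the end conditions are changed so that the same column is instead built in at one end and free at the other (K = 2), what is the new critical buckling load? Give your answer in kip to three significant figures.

P_cr ≈ 156 kip

P_cr ∝ 1/K², so P_cr,new = P_cr,old × (K_old/K_new)² = 624 × (1/2)²
= 624 × 0.2500 = 156 kip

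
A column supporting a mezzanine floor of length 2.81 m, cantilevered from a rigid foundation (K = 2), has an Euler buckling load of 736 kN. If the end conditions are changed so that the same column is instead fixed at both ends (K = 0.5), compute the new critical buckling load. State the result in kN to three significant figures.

P_cr ∝ 1/K², so P_cr,new = P_cr,old × (K_old/K_new)² = 736 × (2/0.5)²
= 736 × 16.00 = 11800 kN

P_cr ≈ 11800 kN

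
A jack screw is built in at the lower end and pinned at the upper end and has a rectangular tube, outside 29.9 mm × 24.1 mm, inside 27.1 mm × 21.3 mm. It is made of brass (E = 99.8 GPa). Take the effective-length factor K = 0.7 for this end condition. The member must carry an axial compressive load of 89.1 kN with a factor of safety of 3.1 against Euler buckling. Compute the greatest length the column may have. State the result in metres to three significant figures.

Weak-axis I_min = (h_o·b_o³ − h_i·b_i³)/12 with b_o = 24.1, b_i = 21.30 mm (shorter outer/inner sides).
I_min = (29.9×24.1³ − 27.10×21.30³)/12 = 1.305×10^4 mm⁴
I = 1.305×10^-8 m⁴
Required critical load P_cr = n·P = 3.1 × 89.1 = 276.2 kN = 2.762×10^5 N
From P_cr = π²EI/(K·L)²:  L = (1/K)·√(π²EI/P_cr) = (1/0.7)·√(π²×9.98×10^10×1.305×10^-8/2.762×10^5)
L = 0.308 m

L_max ≈ 0.308 m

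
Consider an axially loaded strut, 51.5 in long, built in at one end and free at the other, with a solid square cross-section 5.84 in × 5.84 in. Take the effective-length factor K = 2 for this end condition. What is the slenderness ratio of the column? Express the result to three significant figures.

λ ≈ 61.1

For a square r = a/√12 = 5.84/√12 = 1.686 in
L_e = K·L = 2 × 51.5 = 103.0 in
λ = L_e / r_min = 103.00 / 1.686 = 61.1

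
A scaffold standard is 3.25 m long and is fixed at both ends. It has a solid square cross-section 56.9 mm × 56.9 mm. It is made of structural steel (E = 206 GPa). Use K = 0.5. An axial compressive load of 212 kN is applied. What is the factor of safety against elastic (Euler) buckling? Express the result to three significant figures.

n ≈ 3.17

I = a⁴/12 = 56.9⁴/12 = 8.735×10^5 mm⁴
I = 8.735×10^5 mm⁴ = 8.735×10^-7 m⁴
Effective length L_e = K·L = 0.5 × 3.25 = 1.625 m
P_cr = π²EI / L_e² = π² × 206×10⁹ × 8.735×10^-7 / 1.625² = 6.726×10^5 N
Factor of safety n = P_cr / P = 672.56 / 212 = 3.17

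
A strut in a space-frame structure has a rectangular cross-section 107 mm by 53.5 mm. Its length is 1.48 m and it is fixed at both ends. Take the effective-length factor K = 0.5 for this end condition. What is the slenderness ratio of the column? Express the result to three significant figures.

λ ≈ 47.9

Buckling occurs about the weak axis: I_min = h·b³/12 with b = 53.5 mm (the shorter side).
I_min = 107×53.5³/12 = 1.365×10^6 mm⁴
A = 5.724×10^3 mm²;  r_min = √(I/A) = √(1.365×10^6/5.724×10^3) = 15.44 mm
L_e = K·L = 0.5 × 1.48 m = 0.7400 m = 740.00 mm
λ = L_e / r_min = 740.00 / 15.44 = 47.9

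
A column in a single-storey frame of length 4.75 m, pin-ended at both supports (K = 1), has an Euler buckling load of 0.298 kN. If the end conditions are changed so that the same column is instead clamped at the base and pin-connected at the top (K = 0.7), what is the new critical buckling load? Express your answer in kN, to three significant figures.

P_cr ∝ 1/K², so P_cr,new = P_cr,old × (K_old/K_new)² = 0.298 × (1/0.7)²
= 0.298 × 2.041 = 0.608 kN

P_cr ≈ 0.608 kN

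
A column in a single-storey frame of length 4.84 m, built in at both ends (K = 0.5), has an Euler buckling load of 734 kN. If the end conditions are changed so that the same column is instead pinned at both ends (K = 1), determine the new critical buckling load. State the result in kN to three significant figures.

P_cr ≈ 184 kN

P_cr ∝ 1/K², so P_cr,new = P_cr,old × (K_old/K_new)² = 734 × (0.5/1)²
= 734 × 0.2500 = 184 kN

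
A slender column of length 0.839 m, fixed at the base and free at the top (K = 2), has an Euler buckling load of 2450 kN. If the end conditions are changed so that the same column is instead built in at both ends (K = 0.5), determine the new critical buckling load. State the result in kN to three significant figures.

P_cr ∝ 1/K², so P_cr,new = P_cr,old × (K_old/K_new)² = 2450 × (2/0.5)²
= 2450 × 16.00 = 39200 kN

P_cr ≈ 39200 kN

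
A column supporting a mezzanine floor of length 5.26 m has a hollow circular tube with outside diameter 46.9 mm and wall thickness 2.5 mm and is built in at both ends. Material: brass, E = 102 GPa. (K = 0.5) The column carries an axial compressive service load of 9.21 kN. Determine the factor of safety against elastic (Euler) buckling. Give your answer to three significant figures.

Inner diameter d_i = 46.9 − 2×2.5 = 41.90 mm
I = π(d_o⁴ − d_i⁴)/64 = π(46.9⁴ − 41.90⁴)/64 = 8.620×10^4 mm⁴
I = 8.620×10^4 mm⁴ = 8.620×10^-8 m⁴
Effective length L_e = K·L = 0.5 × 5.26 = 2.630 m
P_cr = π²EI / L_e² = π² × 102×10⁹ × 8.620×10^-8 / 2.630² = 1.255×10^4 N
Factor of safety n = P_cr / P = 12.546 / 9.21 = 1.36

n ≈ 1.36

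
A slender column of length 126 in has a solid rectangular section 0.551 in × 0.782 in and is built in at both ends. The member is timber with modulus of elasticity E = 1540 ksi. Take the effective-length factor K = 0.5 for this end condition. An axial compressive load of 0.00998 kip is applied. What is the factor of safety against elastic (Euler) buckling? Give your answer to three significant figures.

n ≈ 4.18

Buckling occurs about the weak axis: I_min = h·b³/12 with b = 0.551 in (the shorter side).
I_min = 0.782×0.551³/12 = 1.090×10^-2 in⁴
Effective length L_e = K·L = 0.5 × 126 = 63.00 in
P_cr = π²EI / L_e² = π² × 1540×10³ × 1.090×10^-2 / 63.00² = 41.75 lb
Factor of safety n = P_cr / P = 0.041746 / 0.00998 = 4.18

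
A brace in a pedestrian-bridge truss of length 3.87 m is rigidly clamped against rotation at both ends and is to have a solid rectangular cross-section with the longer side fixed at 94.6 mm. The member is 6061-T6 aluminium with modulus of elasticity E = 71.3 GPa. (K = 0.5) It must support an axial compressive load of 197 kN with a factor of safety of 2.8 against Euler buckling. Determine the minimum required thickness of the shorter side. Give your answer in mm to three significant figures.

Required P_cr = n·P = 2.8 × 197 = 551.6 kN
L_e = K·L = 0.5 × 3.87 = 1.935 m
Required I = P_cr·L_e²/(π²E) = 5.516×10^5 × 1.935² / (π² × 7.13×10^10) = 2.935×10^-6 m⁴
I_req = 2.935×10^6 mm⁴
Rectangle, weak axis: I_min = h·b³/12 with h = 94.6 mm fixed  ⇒  b = (12I/h)^(1/3) = 71.9 mm

b ≈ 71.9 mm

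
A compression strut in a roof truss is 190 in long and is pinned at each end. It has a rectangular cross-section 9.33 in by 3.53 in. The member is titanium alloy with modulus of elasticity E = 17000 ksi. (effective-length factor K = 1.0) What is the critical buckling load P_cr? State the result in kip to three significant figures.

Buckling occurs about the weak axis: I_min = h·b³/12 with b = 3.53 in (the shorter side).
I_min = 9.33×3.53³/12 = 34.20 in⁴
Effective length L_e = K·L = 1 × 190 = 190.0 in
P_cr = π²EI / L_e² = π² × 17000×10³ × 34.20 / 190.0² = 1.590×10^5 lb

P_cr ≈ 159 kip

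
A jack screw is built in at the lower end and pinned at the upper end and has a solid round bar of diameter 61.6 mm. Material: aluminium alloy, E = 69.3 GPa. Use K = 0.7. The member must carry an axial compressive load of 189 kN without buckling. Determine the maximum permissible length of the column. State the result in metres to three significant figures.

L_max ≈ 2.28 m

I = πd⁴/64 = π×61.6⁴/64 = 7.068×10^5 mm⁴
I = 7.068×10^-7 m⁴
At the buckling limit P_cr = P = 1.890×10^5 N
From P_cr = π²EI/(K·L)²:  L = (1/K)·√(π²EI/P_cr) = (1/0.7)·√(π²×6.93×10^10×7.068×10^-7/1.890×10^5)
L = 2.28 m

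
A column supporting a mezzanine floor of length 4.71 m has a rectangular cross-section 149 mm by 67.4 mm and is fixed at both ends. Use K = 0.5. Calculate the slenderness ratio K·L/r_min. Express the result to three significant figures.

λ ≈ 121

Buckling occurs about the weak axis: I_min = h·b³/12 with b = 67.4 mm (the shorter side).
I_min = 149×67.4³/12 = 3.802×10^6 mm⁴
A = 1.004×10^4 mm²;  r_min = √(I/A) = √(3.802×10^6/1.004×10^4) = 19.46 mm
L_e = K·L = 0.5 × 4.71 m = 2.355 m = 2355.0 mm
λ = L_e / r_min = 2355.0 / 19.46 = 121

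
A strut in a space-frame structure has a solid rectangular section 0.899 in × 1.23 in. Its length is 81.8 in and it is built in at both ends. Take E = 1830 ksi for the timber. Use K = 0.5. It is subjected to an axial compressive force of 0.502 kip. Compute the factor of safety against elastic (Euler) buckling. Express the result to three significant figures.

n ≈ 1.60

Buckling occurs about the weak axis: I_min = h·b³/12 with b = 0.899 in (the shorter side).
I_min = 1.23×0.899³/12 = 7.447×10^-2 in⁴
Effective length L_e = K·L = 0.5 × 81.8 = 40.90 in
P_cr = π²EI / L_e² = π² × 1830×10³ × 7.447×10^-2 / 40.90² = 804.1 lb
Factor of safety n = P_cr / P = 0.80409 / 0.502 = 1.60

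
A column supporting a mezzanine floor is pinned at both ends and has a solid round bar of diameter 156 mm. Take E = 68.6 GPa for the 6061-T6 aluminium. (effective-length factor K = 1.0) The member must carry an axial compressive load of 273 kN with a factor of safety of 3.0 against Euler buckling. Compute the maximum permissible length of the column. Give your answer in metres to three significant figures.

I = πd⁴/64 = π×156⁴/64 = 2.907×10^7 mm⁴
I = 2.907×10^-5 m⁴
Required critical load P_cr = n·P = 3.0 × 273 = 819.0 kN = 8.190×10^5 N
From P_cr = π²EI/(K·L)²:  L = (1/K)·√(π²EI/P_cr) = (1/1)·√(π²×6.86×10^10×2.907×10^-5/8.190×10^5)
L = 4.90 m

L_max ≈ 4.90 m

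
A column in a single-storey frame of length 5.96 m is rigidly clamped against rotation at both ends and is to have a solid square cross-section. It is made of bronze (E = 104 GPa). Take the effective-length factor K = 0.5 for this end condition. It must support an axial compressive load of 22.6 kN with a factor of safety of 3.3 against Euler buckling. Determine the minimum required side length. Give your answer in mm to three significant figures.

a ≈ 52.8 mm

Required P_cr = n·P = 3.3 × 22.6 = 74.58 kN
L_e = K·L = 0.5 × 5.96 = 2.980 m
Required I = P_cr·L_e²/(π²E) = 7.458×10^4 × 2.980² / (π² × 1.04×10^11) = 6.452×10^-7 m⁴
I_req = 6.452×10^5 mm⁴
Solid square: I = a⁴/12  ⇒  a = (12I)^(1/4) = (12×6.452×10^5)^(1/4) = 52.8 mm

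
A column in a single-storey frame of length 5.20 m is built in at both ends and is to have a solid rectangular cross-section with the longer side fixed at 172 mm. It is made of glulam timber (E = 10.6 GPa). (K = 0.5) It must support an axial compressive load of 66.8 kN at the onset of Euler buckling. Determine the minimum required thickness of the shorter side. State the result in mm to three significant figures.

b ≈ 67.0 mm

L_e = K·L = 0.5 × 5.20 = 2.600 m
Required I = P_cr·L_e²/(π²E) = 6.680×10^4 × 2.600² / (π² × 1.06×10^10) = 4.316×10^-6 m⁴
I_req = 4.316×10^6 mm⁴
Rectangle, weak axis: I_min = h·b³/12 with h = 172 mm fixed  ⇒  b = (12I/h)^(1/3) = 67.0 mm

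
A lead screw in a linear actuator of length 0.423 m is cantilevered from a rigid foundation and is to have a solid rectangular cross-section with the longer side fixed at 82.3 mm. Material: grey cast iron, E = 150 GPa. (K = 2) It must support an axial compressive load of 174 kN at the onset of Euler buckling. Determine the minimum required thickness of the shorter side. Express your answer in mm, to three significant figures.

L_e = K·L = 2 × 0.423 = 0.8460 m
Required I = P_cr·L_e²/(π²E) = 1.740×10^5 × 0.8460² / (π² × 1.50×10^11) = 8.412×10^-8 m⁴
I_req = 8.412×10^4 mm⁴
Rectangle, weak axis: I_min = h·b³/12 with h = 82.3 mm fixed  ⇒  b = (12I/h)^(1/3) = 23.1 mm

b ≈ 23.1 mm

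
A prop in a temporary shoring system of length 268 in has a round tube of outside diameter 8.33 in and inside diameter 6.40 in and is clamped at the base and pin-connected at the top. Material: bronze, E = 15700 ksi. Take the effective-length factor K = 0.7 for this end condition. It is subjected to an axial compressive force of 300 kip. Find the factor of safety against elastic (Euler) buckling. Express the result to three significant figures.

d_o = 8.33 in, d_i = 6.40 in
I = π(d_o⁴ − d_i⁴)/64 = π(8.33⁴ − 6.400⁴)/64 = 154.0 in⁴
Effective length L_e = K·L = 0.7 × 268 = 187.6 in
P_cr = π²EI / L_e² = π² × 15700×10³ × 154.0 / 187.6² = 6.780×10^5 lb
Factor of safety n = P_cr / P = 678.00 / 300 = 2.26

n ≈ 2.26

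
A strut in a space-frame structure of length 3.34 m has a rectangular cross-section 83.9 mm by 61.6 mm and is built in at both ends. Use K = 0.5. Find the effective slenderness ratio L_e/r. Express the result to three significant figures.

Buckling occurs about the weak axis: I_min = h·b³/12 with b = 61.6 mm (the shorter side).
I_min = 83.9×61.6³/12 = 1.634×10^6 mm⁴
A = 5.168×10^3 mm²;  r_min = √(I/A) = √(1.634×10^6/5.168×10^3) = 17.78 mm
L_e = K·L = 0.5 × 3.34 m = 1.670 m = 1670.0 mm
λ = L_e / r_min = 1670.0 / 17.78 = 93.9

λ ≈ 93.9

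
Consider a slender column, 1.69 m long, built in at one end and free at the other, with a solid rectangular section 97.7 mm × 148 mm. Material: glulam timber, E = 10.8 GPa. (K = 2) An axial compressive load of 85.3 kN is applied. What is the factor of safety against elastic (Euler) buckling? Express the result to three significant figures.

Buckling occurs about the weak axis: I_min = h·b³/12 with b = 97.7 mm (the shorter side).
I_min = 148×97.7³/12 = 1.150×10^7 mm⁴
I = 1.150×10^7 mm⁴ = 1.150×10^-5 m⁴
Effective length L_e = K·L = 2 × 1.69 = 3.380 m
P_cr = π²EI / L_e² = π² × 10.8×10⁹ × 1.150×10^-5 / 3.380² = 1.073×10^5 N
Factor of safety n = P_cr / P = 107.31 / 85.3 = 1.26

n ≈ 1.26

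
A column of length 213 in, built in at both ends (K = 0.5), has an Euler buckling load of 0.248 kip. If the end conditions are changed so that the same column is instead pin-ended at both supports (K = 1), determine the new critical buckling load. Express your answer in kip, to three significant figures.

P_cr ∝ 1/K², so P_cr,new = P_cr,old × (K_old/K_new)² = 0.248 × (0.5/1)²
= 0.248 × 0.2500 = 0.0620 kip

P_cr ≈ 0.0620 kip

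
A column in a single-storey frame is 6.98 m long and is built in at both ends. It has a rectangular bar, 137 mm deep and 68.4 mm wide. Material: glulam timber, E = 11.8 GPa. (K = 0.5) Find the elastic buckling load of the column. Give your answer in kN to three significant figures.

P_cr ≈ 34.9 kN

Buckling occurs about the weak axis: I_min = h·b³/12 with b = 68.4 mm (the shorter side).
I_min = 137×68.4³/12 = 3.653×10^6 mm⁴
I = 3.653×10^6 mm⁴ = 3.653×10^-6 m⁴
Effective length L_e = K·L = 0.5 × 6.98 = 3.490 m
P_cr = π²EI / L_e² = π² × 11.8×10⁹ × 3.653×10^-6 / 3.490² = 3.493×10^4 N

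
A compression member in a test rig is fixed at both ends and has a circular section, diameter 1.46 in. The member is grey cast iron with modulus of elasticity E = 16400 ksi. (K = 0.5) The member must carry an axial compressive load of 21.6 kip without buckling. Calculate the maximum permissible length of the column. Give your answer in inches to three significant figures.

L_max ≈ 81.8 in

I = πd⁴/64 = π×1.46⁴/64 = 0.2230 in⁴
At the buckling limit P_cr = P = 2.160×10^4 lb
From P_cr = π²EI/(K·L)²:  L = (1/K)·√(π²EI/P_cr) = (1/0.5)·√(π²×1.64×10^7×0.2230/2.160×10^4)
L = 81.8 in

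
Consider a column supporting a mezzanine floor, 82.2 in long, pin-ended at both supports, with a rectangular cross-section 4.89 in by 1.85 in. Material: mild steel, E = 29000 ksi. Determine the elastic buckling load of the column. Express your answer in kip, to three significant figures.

P_cr ≈ 109 kip

Buckling occurs about the weak axis: I_min = h·b³/12 with b = 1.85 in (the shorter side).
I_min = 4.89×1.85³/12 = 2.580 in⁴
Effective length L_e = K·L = 1 × 82.2 = 82.20 in
P_cr = π²EI / L_e² = π² × 29000×10³ × 2.580 / 82.20² = 1.093×10^5 lb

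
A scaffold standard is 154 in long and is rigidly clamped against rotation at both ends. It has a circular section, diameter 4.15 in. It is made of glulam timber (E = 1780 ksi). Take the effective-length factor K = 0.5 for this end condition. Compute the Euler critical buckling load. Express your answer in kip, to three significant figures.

P_cr ≈ 43.1 kip

I = πd⁴/64 = π×4.15⁴/64 = 14.56 in⁴
Effective length L_e = K·L = 0.5 × 154 = 77.00 in
P_cr = π²EI / L_e² = π² × 1780×10³ × 14.56 / 77.00² = 4.314×10^4 lb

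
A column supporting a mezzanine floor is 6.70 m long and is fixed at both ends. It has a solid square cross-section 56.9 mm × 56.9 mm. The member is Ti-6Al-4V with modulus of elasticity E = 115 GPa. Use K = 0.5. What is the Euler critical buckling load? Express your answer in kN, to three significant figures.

I = a⁴/12 = 56.9⁴/12 = 8.735×10^5 mm⁴
I = 8.735×10^5 mm⁴ = 8.735×10^-7 m⁴
Effective length L_e = K·L = 0.5 × 6.70 = 3.350 m
P_cr = π²EI / L_e² = π² × 115×10⁹ × 8.735×10^-7 / 3.350² = 8.834×10^4 N

P_cr ≈ 88.3 kN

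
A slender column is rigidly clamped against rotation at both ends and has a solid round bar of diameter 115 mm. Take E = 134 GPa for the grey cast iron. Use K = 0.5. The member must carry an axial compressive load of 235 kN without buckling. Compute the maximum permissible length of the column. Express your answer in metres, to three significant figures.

I = πd⁴/64 = π×115⁴/64 = 8.585×10^6 mm⁴
I = 8.585×10^-6 m⁴
At the buckling limit P_cr = P = 2.350×10^5 N
From P_cr = π²EI/(K·L)²:  L = (1/K)·√(π²EI/P_cr) = (1/0.5)·√(π²×1.34×10^11×8.585×10^-6/2.350×10^5)
L = 13.9 m

L_max ≈ 13.9 m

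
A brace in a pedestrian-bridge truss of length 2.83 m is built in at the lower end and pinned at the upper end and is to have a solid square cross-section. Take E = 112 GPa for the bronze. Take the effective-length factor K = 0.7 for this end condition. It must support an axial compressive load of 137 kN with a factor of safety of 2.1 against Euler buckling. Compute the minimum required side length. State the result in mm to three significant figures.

Required P_cr = n·P = 2.1 × 137 = 287.7 kN
L_e = K·L = 0.7 × 2.83 = 1.981 m
Required I = P_cr·L_e²/(π²E) = 2.877×10^5 × 1.981² / (π² × 1.12×10^11) = 1.021×10^-6 m⁴
I_req = 1.021×10^6 mm⁴
Solid square: I = a⁴/12  ⇒  a = (12I)^(1/4) = (12×1.021×10^6)^(1/4) = 59.2 mm

a ≈ 59.2 mm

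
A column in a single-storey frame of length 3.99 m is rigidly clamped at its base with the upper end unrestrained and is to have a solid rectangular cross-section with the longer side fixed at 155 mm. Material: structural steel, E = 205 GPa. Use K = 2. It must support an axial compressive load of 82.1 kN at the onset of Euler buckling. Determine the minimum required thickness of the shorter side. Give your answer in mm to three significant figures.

b ≈ 58.5 mm

L_e = K·L = 2 × 3.99 = 7.980 m
Required I = P_cr·L_e²/(π²E) = 8.210×10^4 × 7.980² / (π² × 2.05×10^11) = 2.584×10^-6 m⁴
I_req = 2.584×10^6 mm⁴
Rectangle, weak axis: I_min = h·b³/12 with h = 155 mm fixed  ⇒  b = (12I/h)^(1/3) = 58.5 mm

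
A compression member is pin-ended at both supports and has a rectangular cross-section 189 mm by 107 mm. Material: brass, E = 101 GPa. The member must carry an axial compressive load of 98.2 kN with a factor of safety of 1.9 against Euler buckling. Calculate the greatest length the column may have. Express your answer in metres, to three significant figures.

Buckling occurs about the weak axis: I_min = h·b³/12 with b = 107 mm (the shorter side).
I_min = 189×107³/12 = 1.929×10^7 mm⁴
I = 1.929×10^-5 m⁴
Required critical load P_cr = n·P = 1.9 × 98.2 = 186.6 kN = 1.866×10^5 N
From P_cr = π²EI/(K·L)²:  L = (1/K)·√(π²EI/P_cr) = (1/1)·√(π²×1.01×10^11×1.929×10^-5/1.866×10^5)
L = 10.2 m

L_max ≈ 10.2 m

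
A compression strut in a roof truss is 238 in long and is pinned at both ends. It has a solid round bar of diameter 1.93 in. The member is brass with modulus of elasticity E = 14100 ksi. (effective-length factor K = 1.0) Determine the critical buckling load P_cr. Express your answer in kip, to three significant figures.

I = πd⁴/64 = π×1.93⁴/64 = 0.6811 in⁴
Effective length L_e = K·L = 1 × 238 = 238.0 in
P_cr = π²EI / L_e² = π² × 14100×10³ × 0.6811 / 238.0² = 1.673×10^3 lb

P_cr ≈ 1.67 kip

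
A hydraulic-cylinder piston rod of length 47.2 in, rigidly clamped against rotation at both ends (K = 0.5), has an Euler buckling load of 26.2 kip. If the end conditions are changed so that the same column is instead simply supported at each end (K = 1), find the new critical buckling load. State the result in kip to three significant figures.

P_cr ≈ 6.55 kip

P_cr ∝ 1/K², so P_cr,new = P_cr,old × (K_old/K_new)² = 26.2 × (0.5/1)²
= 26.2 × 0.2500 = 6.55 kip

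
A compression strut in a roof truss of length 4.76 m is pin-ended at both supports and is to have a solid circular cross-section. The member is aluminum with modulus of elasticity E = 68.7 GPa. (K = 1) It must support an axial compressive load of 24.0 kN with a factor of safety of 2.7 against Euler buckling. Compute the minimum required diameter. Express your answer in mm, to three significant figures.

Required P_cr = n·P = 2.7 × 24.0 = 64.80 kN
L_e = K·L = 1 × 4.76 = 4.760 m
Required I = P_cr·L_e²/(π²E) = 6.480×10^4 × 4.760² / (π² × 6.87×10^10) = 2.165×10^-6 m⁴
I_req = 2.165×10^6 mm⁴
Solid circle: I = πd⁴/64  ⇒  d = (64I/π)^(1/4) = (64×2.165×10^6/π)^(1/4) = 81.5 mm

d ≈ 81.5 mm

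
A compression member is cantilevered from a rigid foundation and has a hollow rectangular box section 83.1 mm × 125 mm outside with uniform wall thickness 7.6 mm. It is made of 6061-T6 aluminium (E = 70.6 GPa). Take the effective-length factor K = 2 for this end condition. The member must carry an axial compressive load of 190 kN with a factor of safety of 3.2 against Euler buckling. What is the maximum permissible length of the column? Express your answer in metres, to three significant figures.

L_max ≈ 0.944 m

Inner dimensions: h_i = 125 − 2×7.6 = 109.8 mm, b_i = 83.1 − 2×7.6 = 67.90 mm
Weak-axis I_min = (h_o·b_o³ − h_i·b_i³)/12 with b_o = 83.1, b_i = 67.90 mm (shorter outer/inner sides).
I_min = (125×83.1³ − 109.8×67.90³)/12 = 3.113×10^6 mm⁴
I = 3.113×10^-6 m⁴
Required critical load P_cr = n·P = 3.2 × 190 = 608.0 kN = 6.080×10^5 N
From P_cr = π²EI/(K·L)²:  L = (1/K)·√(π²EI/P_cr) = (1/2)·√(π²×7.06×10^10×3.113×10^-6/6.080×10^5)
L = 0.944 m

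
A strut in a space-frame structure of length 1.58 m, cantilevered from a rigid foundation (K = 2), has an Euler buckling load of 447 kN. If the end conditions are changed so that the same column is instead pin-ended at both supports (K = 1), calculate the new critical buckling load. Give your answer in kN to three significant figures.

P_cr ≈ 1790 kN

P_cr ∝ 1/K², so P_cr,new = P_cr,old × (K_old/K_new)² = 447 × (2/1)²
= 447 × 4.000 = 1790 kN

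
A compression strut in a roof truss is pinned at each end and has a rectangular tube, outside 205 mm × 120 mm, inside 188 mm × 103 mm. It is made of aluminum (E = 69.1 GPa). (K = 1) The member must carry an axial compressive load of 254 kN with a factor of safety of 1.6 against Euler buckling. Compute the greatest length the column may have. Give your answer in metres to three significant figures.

Weak-axis I_min = (h_o·b_o³ − h_i·b_i³)/12 with b_o = 120, b_i = 103.0 mm (shorter outer/inner sides).
I_min = (205×120³ − 188.0×103.0³)/12 = 1.240×10^7 mm⁴
I = 1.240×10^-5 m⁴
Required critical load P_cr = n·P = 1.6 × 254 = 406.4 kN = 4.064×10^5 N
From P_cr = π²EI/(K·L)²:  L = (1/K)·√(π²EI/P_cr) = (1/1)·√(π²×6.91×10^10×1.240×10^-5/4.064×10^5)
L = 4.56 m

L_max ≈ 4.56 m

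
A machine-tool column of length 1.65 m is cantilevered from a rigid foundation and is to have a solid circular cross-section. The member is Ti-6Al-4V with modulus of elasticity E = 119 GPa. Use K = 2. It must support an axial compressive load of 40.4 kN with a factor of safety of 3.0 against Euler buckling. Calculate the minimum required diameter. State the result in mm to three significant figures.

Required P_cr = n·P = 3.0 × 40.4 = 121.2 kN
L_e = K·L = 2 × 1.65 = 3.300 m
Required I = P_cr·L_e²/(π²E) = 1.212×10^5 × 3.300² / (π² × 1.19×10^11) = 1.124×10^-6 m⁴
I_req = 1.124×10^6 mm⁴
Solid circle: I = πd⁴/64  ⇒  d = (64I/π)^(1/4) = (64×1.124×10^6/π)^(1/4) = 69.2 mm

d ≈ 69.2 mm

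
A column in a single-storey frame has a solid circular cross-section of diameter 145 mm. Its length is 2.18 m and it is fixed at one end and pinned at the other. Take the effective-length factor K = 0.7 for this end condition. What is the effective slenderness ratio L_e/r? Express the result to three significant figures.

λ ≈ 42.1

For a solid circle r = d/4 = 145/4 = 36.25 mm
L_e = K·L = 0.7 × 2.18 m = 1.526 m = 1526.0 mm
λ = L_e / r_min = 1526.0 / 36.25 = 42.1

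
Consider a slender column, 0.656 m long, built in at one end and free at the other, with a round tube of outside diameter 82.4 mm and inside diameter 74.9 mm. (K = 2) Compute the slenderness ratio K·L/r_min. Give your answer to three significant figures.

d_o = 82.4 mm, d_i = 74.9 mm
I = π(d_o⁴ − d_i⁴)/64 = π(82.4⁴ − 74.90⁴)/64 = 7.181×10^5 mm⁴
A = 926.6 mm²;  r_min = √(I/A) = √(7.181×10^5/926.6) = 27.84 mm
L_e = K·L = 2 × 0.656 m = 1.312 m = 1312.0 mm
λ = L_e / r_min = 1312.0 / 27.84 = 47.1

λ ≈ 47.1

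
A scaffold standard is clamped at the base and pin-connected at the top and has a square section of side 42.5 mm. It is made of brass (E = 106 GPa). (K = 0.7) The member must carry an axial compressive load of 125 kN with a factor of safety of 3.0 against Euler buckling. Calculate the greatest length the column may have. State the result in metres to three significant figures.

L_max ≈ 1.24 m

I = a⁴/12 = 42.5⁴/12 = 2.719×10^5 mm⁴
I = 2.719×10^-7 m⁴
Required critical load P_cr = n·P = 3.0 × 125 = 375.0 kN = 3.750×10^5 N
From P_cr = π²EI/(K·L)²:  L = (1/K)·√(π²EI/P_cr) = (1/0.7)·√(π²×1.06×10^11×2.719×10^-7/3.750×10^5)
L = 1.24 m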